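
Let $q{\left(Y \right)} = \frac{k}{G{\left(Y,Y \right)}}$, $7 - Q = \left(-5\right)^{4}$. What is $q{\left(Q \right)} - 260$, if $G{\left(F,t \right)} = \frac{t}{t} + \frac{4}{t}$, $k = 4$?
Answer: $- \frac{78584}{307} \approx -255.97$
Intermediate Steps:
$G{\left(F,t \right)} = 1 + \frac{4}{t}$
$Q = -618$ ($Q = 7 - \left(-5\right)^{4} = 7 - 625 = -618$)
$q{\left(Y \right)} = \frac{4 Y}{4 + Y}$ ($q{\left(Y \right)} = \frac{4}{\frac{1}{Y} \left(4 + Y\right)} = 4 \frac{Y}{4 + Y} = \frac{4 Y}{4 + Y}$)
$q{\left(Q \right)} - 260 = 4 \left(-618\right) \frac{1}{4 - 618} - 260 = 4 \left(-618\right) \frac{1}{-614} - 260 = 4 \left(-618\right) \left(- \frac{1}{614}\right) - 260 = \frac{1236}{307} - 260 = - \frac{78584}{307}$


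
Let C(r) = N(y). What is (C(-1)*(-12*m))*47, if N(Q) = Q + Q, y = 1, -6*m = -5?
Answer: -940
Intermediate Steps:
m = 5/6 (m = -1/6*(-5) = 5/6 ≈ 0.83333)
N(Q) = 2*Q
C(r) = 2 (C(r) = 2*1 = 2)
(C(-1)*(-12*m))*47 = (2*(-12*5/6))*47 = (2*(-10))*47 = -20*47 = -940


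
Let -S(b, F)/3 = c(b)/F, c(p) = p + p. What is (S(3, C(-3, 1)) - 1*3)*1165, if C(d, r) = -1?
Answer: 17475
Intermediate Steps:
c(p) = 2*p
S(b, F) = -6*b/F (S(b, F) = -3*2*b/F = -6*b/F)
(S(3, C(-3, 1)) - 1*3)*1165 = (-6*3/(-1) - 1*3)*1165 = (-6*3*(-1) - 3)*1165 = (18 - 3)*1165 = 15*1165 = 17475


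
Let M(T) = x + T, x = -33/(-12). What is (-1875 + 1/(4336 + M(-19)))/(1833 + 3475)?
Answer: -32398121/91716932 ≈ -0.35324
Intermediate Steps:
x = 11/4 (x = -33*(-1/12) = 11/4 ≈ 2.7500)
M(T) = 11/4 + T
(-1875 + 1/(4336 + M(-19)))/(1833 + 3475) = (-1875 + 1/(4336 + (11/4 - 19)))/(1833 + 3475) = (-1875 + 1/(4336 - 65/4))/5308 = (-1875 + 1/(17279/4))*(1/5308) = (-1875 + 4/17279)*(1/5308) = -32398121/17279*1/5308 = -32398121/91716932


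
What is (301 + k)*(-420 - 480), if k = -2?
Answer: -269100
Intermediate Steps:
(301 + k)*(-420 - 480) = (301 - 2)*(-420 - 480) = 299*(-900) = -269100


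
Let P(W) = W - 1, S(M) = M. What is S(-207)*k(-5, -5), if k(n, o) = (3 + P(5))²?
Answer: -10143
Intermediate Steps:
P(W) = -1 + W
k(n, o) = 49 (k(n, o) = (3 + (-1 + 5))² = (3 + 4)² = 7² = 49)
S(-207)*k(-5, -5) = -207*49 = -10143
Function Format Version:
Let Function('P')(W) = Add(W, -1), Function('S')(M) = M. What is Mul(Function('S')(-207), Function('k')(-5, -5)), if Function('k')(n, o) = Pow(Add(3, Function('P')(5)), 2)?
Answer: -10143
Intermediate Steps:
Function('P')(W) = Add(-1, W)
Function('k')(n, o) = 49 (Function('k')(n, o) = Pow(Add(3, Add(-1, 5)), 2) = Pow(Add(3, 4), 2) = Pow(7, 2) = 49)
Mul(Function('S')(-207), Function('k')(-5, -5)) = Mul(-207, 49) = -10143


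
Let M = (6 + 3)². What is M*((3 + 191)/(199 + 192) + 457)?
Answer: 14489361/391 ≈ 37057.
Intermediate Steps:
M = 81 (M = 9² = 81)
M*((3 + 191)/(199 + 192) + 457) = 81*((3 + 191)/(199 + 192) + 457) = 81*(194/391 + 457) = 81*(178881/391) = 14489361/391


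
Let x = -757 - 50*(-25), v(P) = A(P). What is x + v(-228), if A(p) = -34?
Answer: 459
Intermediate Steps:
v(P) = -34
x = 493 (x = -757 + 1250 = 493)
x + v(-228) = 493 - 34 = 459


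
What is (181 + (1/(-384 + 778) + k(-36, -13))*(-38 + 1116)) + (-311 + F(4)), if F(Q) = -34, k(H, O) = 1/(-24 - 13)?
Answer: -1387819/7289 ≈ -190.40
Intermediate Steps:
k(H, O) = -1/37 (k(H, O) = 1/(-37) = -1/37)
(181 + (1/(-384 + 778) + k(-36, -13))*(-38 + 1116)) + (-311 + F(4)) = (181 + (1/(-384 + 778) - 1/37)*(-38 + 1116)) + (-311 - 34) = (181 + (1/394 - 1/37)*1078) - 345 = (181 - 357/14578*1078) - 345 = (181 - 192423/7289) - 345 = 1126886/7289 - 345 = -1387819/7289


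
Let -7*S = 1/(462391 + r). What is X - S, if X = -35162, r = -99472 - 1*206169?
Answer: -38581504499/1097250 ≈ -35162.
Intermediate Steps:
r = -305641 (r = -99472 - 206169 = -305641)
S = -1/1097250 (S = -1/(7*(462391 - 305641)) = -⅐/156750 = -⅐*1/156750 = -1/1097250 ≈ -9.1137e-7)
X - S = -35162 - 1*(-1/1097250) = -35162 + 1/1097250 = -38581504499/1097250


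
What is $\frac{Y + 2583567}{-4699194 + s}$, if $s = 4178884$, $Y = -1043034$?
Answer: $- \frac{1540533}{520310} \approx -2.9608$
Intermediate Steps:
$\frac{Y + 2583567}{-4699194 + s} = \frac{-1043034 + 2583567}{-4699194 + 4178884} = \frac{1540533}{-520310} = 1540533 \left(- \frac{1}{520310}\right) = - \frac{1540533}{520310}$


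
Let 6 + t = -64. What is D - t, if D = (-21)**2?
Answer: 511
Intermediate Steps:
D = 441
t = -70 (t = -6 - 64 = -70)
D - t = 441 - 1*(-70) = 441 + 70 = 511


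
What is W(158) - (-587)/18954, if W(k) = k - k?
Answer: 587/18954 ≈ 0.030970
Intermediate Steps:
W(k) = 0
W(158) - (-587)/18954 = 0 - (-587)/18954 = 0 - 1*(-587/18954) = 0 + 587/18954 = 587/18954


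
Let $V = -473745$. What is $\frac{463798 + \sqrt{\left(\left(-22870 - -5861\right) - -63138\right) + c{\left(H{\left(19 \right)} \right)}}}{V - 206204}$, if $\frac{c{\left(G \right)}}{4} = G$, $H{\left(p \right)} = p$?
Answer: $- \frac{463798}{679949} - \frac{\sqrt{46205}}{679949} \approx -0.68242$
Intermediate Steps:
$c{\left(G \right)} = 4 G$
$\frac{463798 + \sqrt{\left(\left(-22870 - -5861\right) - -63138\right) + c{\left(H{\left(19 \right)} \right)}}}{V - 206204} = \frac{463798 + \sqrt{\left(\left(-22870 - -5861\right) - -63138\right) + 4 \cdot 19}}{-473745 - 206204} = \frac{463798 + \sqrt{\left(\left(-22870 + 5861\right) + 63138\right) + 76}}{-679949} = \left(463798 + \sqrt{\left(-17009 + 63138\right) + 76}\right) \left(- \frac{1}{679949}\right) = \left(463798 + \sqrt{46129 + 76}\right) \left(- \frac{1}{679949}\right) = \left(463798 + \sqrt{46205}\right) \left(- \frac{1}{679949}\right) = - \frac{463798}{679949} - \frac{\sqrt{46205}}{679949}$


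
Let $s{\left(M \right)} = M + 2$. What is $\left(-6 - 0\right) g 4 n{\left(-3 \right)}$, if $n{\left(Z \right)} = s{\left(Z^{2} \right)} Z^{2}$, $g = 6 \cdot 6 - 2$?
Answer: $-80784$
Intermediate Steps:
$g = 34$ ($g = 36 - 2 = 34$)
$s{\left(M \right)} = 2 + M$
$n{\left(Z \right)} = Z^{2} \left(2 + Z^{2}\right)$ ($n{\left(Z \right)} = \left(2 + Z^{2}\right) Z^{2} = Z^{2} \left(2 + Z^{2}\right)$)
$\left(-6 - 0\right) g 4 n{\left(-3 \right)} = \left(-6 - 0\right) 34 \cdot 4 \left(-3\right)^{2} \left(2 + \left(-3\right)^{2}\right) = \left(-6 + 0\right) 34 \cdot 4 \cdot 9 \left(2 + 9\right) = \left(-6\right) 34 \cdot 4 \cdot 9 \cdot 11 = \left(-204\right) 4 \cdot 99 = \left(-816\right) 99 = -80784$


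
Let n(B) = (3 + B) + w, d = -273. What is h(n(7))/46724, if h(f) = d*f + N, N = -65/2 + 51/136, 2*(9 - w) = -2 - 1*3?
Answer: -47213/373792 ≈ -0.12631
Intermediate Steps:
w = 23/2 (w = 9 - (-2 - 1*3)/2 = 9 - (-2 - 3)/2 = 9 - ½*(-5) = 9 + 5/2 = 23/2 ≈ 11.500)
N = -257/8 (N = -65*½ + 51*(1/136) = -65/2 + 3/8 = -257/8 ≈ -32.125)
n(B) = 29/2 + B (n(B) = (3 + B) + 23/2 = 29/2 + B)
h(f) = -257/8 - 273*f (h(f) = -273*f - 257/8 = -257/8 - 273*f)
h(n(7))/46724 = (-257/8 - 273*(29/2 + 7))/46724 = (-257/8 - 273*43/2)*(1/46724) = (-257/8 - 11739/2)*(1/46724) = -47213/8*1/46724 = -47213/373792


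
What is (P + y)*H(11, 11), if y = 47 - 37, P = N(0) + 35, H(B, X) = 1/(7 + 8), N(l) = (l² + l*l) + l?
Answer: 3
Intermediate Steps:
N(l) = l + 2*l² (N(l) = (l² + l²) + l = 2*l² + l = l + 2*l²)
H(B, X) = 1/15
P = 35 (P = 0*(1 + 2*0) + 35 = 0*(1 + 0) + 35 = 0*1 + 35 = 0 + 35 = 35)
y = 10
(P + y)*H(11, 11) = (35 + 10)*(1/15) = 45*(1/15) = 3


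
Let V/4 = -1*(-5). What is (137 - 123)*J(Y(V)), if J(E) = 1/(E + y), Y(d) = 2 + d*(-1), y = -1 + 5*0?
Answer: -14/19 ≈ -0.73684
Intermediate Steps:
V = 20 (V = 4*(-1*(-5)) = 4*5 = 20)
y = -1 (y = -1 + 0 = -1)
Y(d) = 2 - d
J(E) = 1/(-1 + E) (J(E) = 1/(E - 1) = 1/(-1 + E))
(137 - 123)*J(Y(V)) = (137 - 123)/(-1 + (2 - 1*20)) = 14/(-1 + (2 - 20)) = 14/(-1 - 18) = 14/(-19) = 14*(-1/19) = -14/19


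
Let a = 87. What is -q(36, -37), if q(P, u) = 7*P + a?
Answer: -339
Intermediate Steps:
q(P, u) = 87 + 7*P (q(P, u) = 7*P + 87 = 87 + 7*P)
-q(36, -37) = -(87 + 7*36) = -(87 + 252) = -1*339 = -339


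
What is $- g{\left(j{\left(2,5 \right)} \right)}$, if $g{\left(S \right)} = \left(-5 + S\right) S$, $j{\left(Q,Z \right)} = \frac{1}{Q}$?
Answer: $\frac{9}{4} \approx 2.25$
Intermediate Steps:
$g{\left(S \right)} = S \left(-5 + S\right)$
$- g{\left(j{\left(2,5 \right)} \right)} = - \frac{-5 + \frac{1}{2}}{2} = - \frac{-9}{2 \cdot 2} = \left(-1\right) \left(- \frac{9}{4}\right) = \frac{9}{4}$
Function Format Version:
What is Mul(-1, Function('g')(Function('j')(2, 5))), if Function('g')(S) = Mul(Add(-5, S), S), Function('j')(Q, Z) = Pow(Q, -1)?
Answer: Rational(9, 4) ≈ 2.2500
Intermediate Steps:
Function('g')(S) = Mul(S, Add(-5, S))
Mul(-1, Function('g')(Function('j')(2, 5))) = Mul(-1, Mul(Pow(2, -1), Add(-5, Pow(2, -1)))) = Mul(-1, Mul(Rational(1, 2), Add(-5, Rational(1, 2)))) = Mul(-1, Mul(Rational(1, 2), Rational(-9, 2))) = Mul(-1, Rational(-9, 4)) = Rational(9, 4)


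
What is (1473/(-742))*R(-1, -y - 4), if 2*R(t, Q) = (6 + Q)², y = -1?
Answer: -13257/1484 ≈ -8.9333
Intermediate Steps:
R(t, Q) = (6 + Q)²/2
(1473/(-742))*R(-1, -y - 4) = (1473/(-742))*((6 + (-1*(-1) - 4))²/2) = (1473*(-1/742))*((6 + (1 - 4))²/2) = -1473*(6 - 3)²/1484 = -1473*3²/1484 = -1473*9/1484 = -1473/742*9/2 = -13257/1484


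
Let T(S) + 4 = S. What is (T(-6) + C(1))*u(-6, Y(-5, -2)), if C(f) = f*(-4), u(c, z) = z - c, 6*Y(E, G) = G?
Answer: -238/3 ≈ -79.333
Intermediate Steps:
Y(E, G) = G/6
T(S) = -4 + S
C(f) = -4*f
(T(-6) + C(1))*u(-6, Y(-5, -2)) = ((-4 - 6) - 4*1)*((1/6)*(-2) - 1*(-6)) = (-10 - 4)*(-1/3 + 6) = -14*17/3 = -238/3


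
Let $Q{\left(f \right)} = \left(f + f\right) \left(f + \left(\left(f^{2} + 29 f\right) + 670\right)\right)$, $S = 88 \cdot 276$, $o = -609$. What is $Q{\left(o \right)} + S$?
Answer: $-430271970$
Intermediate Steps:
$S = 24288$
$Q{\left(f \right)} = 2 f \left(670 + f^{2} + 30 f\right)$ ($Q{\left(f \right)} = 2 f \left(f + \left(670 + f^{2} + 29 f\right)\right) = 2 f \left(670 + f^{2} + 30 f\right)$)
$Q{\left(o \right)} + S = 2 \left(-609\right) \left(670 + \left(-609\right)^{2} + 30 \left(-609\right)\right) + 24288 = 2 \left(-609\right) \left(670 + 370881 - 18270\right) + 24288 = 2 \left(-609\right) 353281 + 24288 = -430296258 + 24288 = -430271970$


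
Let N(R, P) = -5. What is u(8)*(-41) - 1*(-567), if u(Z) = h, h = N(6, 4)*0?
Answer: 567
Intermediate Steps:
h = 0 (h = -5*0 = 0)
u(Z) = 0
u(8)*(-41) - 1*(-567) = 0*(-41) - 1*(-567) = 0 + 567 = 567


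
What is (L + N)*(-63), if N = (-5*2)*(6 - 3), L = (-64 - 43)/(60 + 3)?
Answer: 1997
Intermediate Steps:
L = -107/63 ≈ -1.6984
N = -30 (N = -10*3 = -30)
(L + N)*(-63) = (-107/63 - 30)*(-63) = -1997/63*(-63) = 1997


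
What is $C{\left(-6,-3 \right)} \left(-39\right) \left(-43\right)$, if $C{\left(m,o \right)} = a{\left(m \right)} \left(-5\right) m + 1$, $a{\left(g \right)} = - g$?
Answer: $303537$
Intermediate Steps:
$C{\left(m,o \right)} = 1 + 5 m^{2}$ ($C{\left(m,o \right)} = - m \left(-5\right) m + 1 = 5 m m + 1 = 5 m^{2} + 1 = 1 + 5 m^{2}$)
$C{\left(-6,-3 \right)} \left(-39\right) \left(-43\right) = \left(1 + 5 \left(-6\right)^{2}\right) \left(-39\right) \left(-43\right) = \left(1 + 5 \cdot 36\right) \left(-39\right) \left(-43\right) = \left(1 + 180\right) \left(-39\right) \left(-43\right) = 181 \left(-39\right) \left(-43\right) = \left(-7059\right) \left(-43\right) = 303537$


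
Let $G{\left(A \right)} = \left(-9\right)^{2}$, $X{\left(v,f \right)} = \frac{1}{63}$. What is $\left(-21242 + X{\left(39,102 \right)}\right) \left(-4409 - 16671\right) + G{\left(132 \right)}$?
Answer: $\frac{28210209703}{63} \approx 4.4778 \cdot 10^{8}$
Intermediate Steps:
$X{\left(v,f \right)} = \frac{1}{63}$
$G{\left(A \right)} = 81$
$\left(-21242 + X{\left(39,102 \right)}\right) \left(-4409 - 16671\right) + G{\left(132 \right)} = \left(-21242 + \frac{1}{63}\right) \left(-4409 - 16671\right) + 81 = \left(- \frac{1338245}{63}\right) \left(-21080\right) + 81 = \frac{28210204600}{63} + 81 = \frac{28210209703}{63}$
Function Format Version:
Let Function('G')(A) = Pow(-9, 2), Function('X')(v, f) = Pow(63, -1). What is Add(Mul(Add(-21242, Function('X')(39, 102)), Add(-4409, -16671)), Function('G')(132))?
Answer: Rational(28210209703, 63) ≈ 4.4778e+8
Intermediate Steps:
Function('X')(v, f) = Rational(1, 63)
Function('G')(A) = 81
Add(Mul(Add(-21242, Function('X')(39, 102)), Add(-4409, -16671)), Function('G')(132)) = Add(Mul(Add(-21242, Rational(1, 63)), Add(-4409, -16671)), 81) = Add(Mul(Rational(-1338245, 63), -21080), 81) = Add(Rational(28210204600, 63), 81) = Rational(28210209703, 63)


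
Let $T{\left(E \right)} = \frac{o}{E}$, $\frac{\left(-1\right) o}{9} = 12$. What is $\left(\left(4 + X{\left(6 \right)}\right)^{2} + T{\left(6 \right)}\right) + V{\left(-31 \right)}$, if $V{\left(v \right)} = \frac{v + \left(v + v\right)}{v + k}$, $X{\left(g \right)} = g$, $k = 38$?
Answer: $\frac{481}{7} \approx 68.714$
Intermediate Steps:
$o = -108$ ($o = \left(-9\right) 12 = -108$)
$T{\left(E \right)} = - \frac{108}{E}$
$V{\left(v \right)} = \frac{3 v}{38 + v}$ ($V{\left(v \right)} = \frac{v + \left(v + v\right)}{v + 38} = \frac{v + 2 v}{38 + v} = \frac{3 v}{38 + v}$)
$\left(\left(4 + X{\left(6 \right)}\right)^{2} + T{\left(6 \right)}\right) + V{\left(-31 \right)} = \left(\left(4 + 6\right)^{2} - \frac{108}{6}\right) + 3 \left(-31\right) \frac{1}{38 - 31} = \left(10^{2} - 18\right) + 3 \left(-31\right) \frac{1}{7} = \left(100 - 18\right) + 3 \left(-31\right) \frac{1}{7} = 82 - \frac{93}{7} = \frac{481}{7}$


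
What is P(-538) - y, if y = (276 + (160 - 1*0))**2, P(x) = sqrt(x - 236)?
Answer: -190096 + 3*I*sqrt(86) ≈ -1.901e+5 + 27.821*I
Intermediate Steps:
P(x) = sqrt(-236 + x)
y = 190096 (y = (276 + (160 + 0))**2 = (276 + 160)**2 = 436**2 = 190096)
P(-538) - y = sqrt(-236 - 538) - 1*190096 = sqrt(-774) - 190096 = 3*I*sqrt(86) - 190096 = -190096 + 3*I*sqrt(86)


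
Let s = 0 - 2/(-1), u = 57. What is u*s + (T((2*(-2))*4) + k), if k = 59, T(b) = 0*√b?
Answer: 173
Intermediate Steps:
T(b) = 0
s = 2 (s = 0 - 2*(-1) = 0 + 2 = 2)
u*s + (T((2*(-2))*4) + k) = 57*2 + (0 + 59) = 114 + 59 = 173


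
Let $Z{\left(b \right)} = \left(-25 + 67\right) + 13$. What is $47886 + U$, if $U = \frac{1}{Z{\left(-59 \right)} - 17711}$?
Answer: $\frac{845475215}{17656} \approx 47886.0$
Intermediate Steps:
$Z{\left(b \right)} = 55$ ($Z{\left(b \right)} = 42 + 13 = 55$)
$U = - \frac{1}{17656}$ ($U = \frac{1}{55 - 17711} = \frac{1}{-17656} = - \frac{1}{17656} \approx -5.6638 \cdot 10^{-5}$)
$47886 + U = 47886 - \frac{1}{17656} = \frac{845475215}{17656}$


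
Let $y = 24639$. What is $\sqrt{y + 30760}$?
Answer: $\sqrt{55399} \approx 235.37$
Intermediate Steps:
$\sqrt{y + 30760} = \sqrt{24639 + 30760} = \sqrt{55399}$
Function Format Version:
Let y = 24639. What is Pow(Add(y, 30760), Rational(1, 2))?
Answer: Pow(55399, Rational(1, 2)) ≈ 235.37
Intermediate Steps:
Pow(Add(y, 30760), Rational(1, 2)) = Pow(Add(24639, 30760), Rational(1, 2)) = Pow(55399, Rational(1, 2))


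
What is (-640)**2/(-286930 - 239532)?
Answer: -204800/263231 ≈ -0.77802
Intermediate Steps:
(-640)**2/(-286930 - 239532) = 409600/(-526462) = 409600*(-1/526462) = -204800/263231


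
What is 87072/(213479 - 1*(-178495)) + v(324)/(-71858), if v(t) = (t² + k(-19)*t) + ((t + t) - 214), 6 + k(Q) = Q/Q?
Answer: -2868846807/2347205641 ≈ -1.2222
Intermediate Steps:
k(Q) = -5 (k(Q) = -6 + Q/Q = -6 + 1 = -5)
v(t) = -214 + t² - 3*t (v(t) = (t² - 5*t) + ((t + t) - 214) = (t² - 5*t) + (2*t - 214) = (t² - 5*t) + (-214 + 2*t) = -214 + t² - 3*t)
87072/(213479 - 1*(-178495)) + v(324)/(-71858) = 87072/(213479 - 1*(-178495)) + (-214 + 324² - 3*324)/(-71858) = 87072/(213479 + 178495) + (-214 + 104976 - 972)*(-1/71858) = 87072/391974 + 103790*(-1/71858) = 87072*(1/391974) - 51895/35929 = 14512/65329 - 51895/35929 = -2868846807/2347205641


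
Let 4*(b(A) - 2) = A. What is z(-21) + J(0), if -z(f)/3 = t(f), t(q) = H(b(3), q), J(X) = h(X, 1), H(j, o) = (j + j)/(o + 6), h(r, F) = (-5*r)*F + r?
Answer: 11/10 ≈ 1.1000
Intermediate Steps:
b(A) = 2 + A/4
h(r, F) = r - 5*F*r (h(r, F) = -5*F*r + r = r - 5*F*r)
H(j, o) = 2*j/(6 + o) (H(j, o) = (2*j)/(6 + o) = 2*j/(6 + o))
J(X) = -4*X (J(X) = X*(1 - 5*1) = X*(1 - 5) = X*(-4) = -4*X)
t(q) = 11/(2*(6 + q)) (t(q) = 2*(2 + (¼)*3)/(6 + q) = 2*(2 + ¾)/(6 + q) = 2*(11/4)/(6 + q) = 11/(2*(6 + q)))
z(f) = -33/(2*(6 + f))
z(-21) + J(0) = -33/(12 + 2*(-21)) - 4*0 = -33/(12 - 42) + 0 = -33/(-30) + 0 = -33*(-1/30) + 0 = 11/10 + 0 = 11/10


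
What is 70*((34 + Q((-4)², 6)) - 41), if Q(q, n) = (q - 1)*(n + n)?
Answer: 12110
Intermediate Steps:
Q(q, n) = 2*n*(-1 + q) (Q(q, n) = (-1 + q)*(2*n) = 2*n*(-1 + q))
70*((34 + Q((-4)², 6)) - 41) = 70*((34 + 2*6*(-1 + (-4)²)) - 41) = 70*((34 + 2*6*(-1 + 16)) - 41) = 70*((34 + 2*6*15) - 41) = 70*((34 + 180) - 41) = 70*(214 - 41) = 70*173 = 12110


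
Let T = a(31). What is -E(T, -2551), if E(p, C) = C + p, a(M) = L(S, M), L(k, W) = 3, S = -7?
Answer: 2548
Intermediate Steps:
a(M) = 3
T = 3
-E(T, -2551) = -(-2551 + 3) = -1*(-2548) = 2548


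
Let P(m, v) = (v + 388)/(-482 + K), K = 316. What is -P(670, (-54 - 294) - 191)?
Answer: -151/166 ≈ -0.90964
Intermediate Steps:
P(m, v) = -194/83 - v/166 (P(m, v) = (v + 388)/(-482 + 316) = (388 + v)/(-166) = (388 + v)*(-1/166) = -194/83 - v/166)
-P(670, (-54 - 294) - 191) = -(-194/83 - ((-54 - 294) - 191)/166) = -(-194/83 - (-348 - 191)/166) = -(-194/83 - 1/166*(-539)) = -(-194/83 + 539/166) = -1*151/166 = -151/166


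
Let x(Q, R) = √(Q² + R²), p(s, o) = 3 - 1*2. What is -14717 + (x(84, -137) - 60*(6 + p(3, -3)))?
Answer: -15137 + 5*√1033 ≈ -14976.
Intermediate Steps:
p(s, o) = 1 (p(s, o) = 3 - 2 = 1)
-14717 + (x(84, -137) - 60*(6 + p(3, -3))) = -14717 + (√(84² + (-137)²) - 60*(6 + 1)) = -14717 + (√(7056 + 18769) - 60*7) = -14717 + (√25825 - 1*420) = -14717 + (5*√1033 - 420) = -14717 + (-420 + 5*√1033) = -15137 + 5*√1033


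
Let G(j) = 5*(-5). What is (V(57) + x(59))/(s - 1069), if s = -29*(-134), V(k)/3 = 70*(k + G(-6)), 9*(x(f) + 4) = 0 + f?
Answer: 60503/25353 ≈ 2.3864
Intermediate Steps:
G(j) = -25
x(f) = -4 + f/9 (x(f) = -4 + (0 + f)/9 = -4 + f/9)
V(k) = -5250 + 210*k (V(k) = 3*(70*(k - 25)) = 3*(70*(-25 + k)) = 3*(-1750 + 70*k) = -5250 + 210*k)
s = 3886
(V(57) + x(59))/(s - 1069) = ((-5250 + 210*57) + (-4 + (⅑)*59))/(3886 - 1069) = ((-5250 + 11970) + (-4 + 59/9))/2817 = (6720 + 23/9)*(1/2817) = (60503/9)*(1/2817) = 60503/25353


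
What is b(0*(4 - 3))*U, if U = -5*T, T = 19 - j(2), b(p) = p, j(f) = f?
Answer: 0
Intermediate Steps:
T = 17 (T = 19 - 1*2 = 19 - 2 = 17)
U = -85 (U = -5*17 = -85)
b(0*(4 - 3))*U = (0*(4 - 3))*(-85) = (0*1)*(-85) = 0*(-85) = 0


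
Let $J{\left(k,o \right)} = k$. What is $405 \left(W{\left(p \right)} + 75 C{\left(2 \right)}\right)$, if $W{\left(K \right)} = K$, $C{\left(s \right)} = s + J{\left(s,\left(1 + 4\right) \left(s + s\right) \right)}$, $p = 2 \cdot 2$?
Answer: $123120$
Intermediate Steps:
$p = 4$
$C{\left(s \right)} = 2 s$ ($C{\left(s \right)} = s + s = 2 s$)
$405 \left(W{\left(p \right)} + 75 C{\left(2 \right)}\right) = 405 \left(4 + 75 \cdot 2 \cdot 2\right) = 405 \left(4 + 75 \cdot 4\right) = 405 \left(4 + 300\right) = 405 \cdot 304 = 123120$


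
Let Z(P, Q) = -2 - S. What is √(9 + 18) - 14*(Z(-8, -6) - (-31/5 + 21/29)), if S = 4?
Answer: 1064/145 + 3*√3 ≈ 12.534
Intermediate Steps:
Z(P, Q) = -6 (Z(P, Q) = -2 - 1*4 = -2 - 4 = -6)
√(9 + 18) - 14*(Z(-8, -6) - (-31/5 + 21/29)) = √(9 + 18) - 14*(-6 - (-31/5 + 21/29)) = √27 - 14*(-6 - (-31*⅕ + 21*(1/29))) = 3*√3 - 14*(-6 - (-31/5 + 21/29)) = 3*√3 - 14*(-6 - 1*(-794/145)) = 3*√3 - 14*(-6 + 794/145) = 3*√3 - 14*(-76/145) = 3*√3 + 1064/145 = 1064/145 + 3*√3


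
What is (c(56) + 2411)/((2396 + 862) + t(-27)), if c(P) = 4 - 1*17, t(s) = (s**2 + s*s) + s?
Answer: 2398/4689 ≈ 0.51141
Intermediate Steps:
t(s) = s + 2*s**2 (t(s) = (s**2 + s**2) + s = 2*s**2 + s = s + 2*s**2)
c(P) = -13 (c(P) = 4 - 17 = -13)
(c(56) + 2411)/((2396 + 862) + t(-27)) = (-13 + 2411)/((2396 + 862) - 27*(1 + 2*(-27))) = 2398/(3258 - 27*(1 - 54)) = 2398/(3258 - 27*(-53)) = 2398/(3258 + 1431) = 2398/4689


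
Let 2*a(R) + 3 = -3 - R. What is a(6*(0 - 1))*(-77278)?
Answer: 0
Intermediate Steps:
a(R) = -3 - R/2 (a(R) = -3/2 + (-3 - R)/2 = -3/2 + (-3/2 - R/2) = -3 - R/2)
a(6*(0 - 1))*(-77278) = (-3 - 3*(0 - 1))*(-77278) = (-3 - 3*(-1))*(-77278) = (-3 - 1/2*(-6))*(-77278) = (-3 + 3)*(-77278) = 0*(-77278) = 0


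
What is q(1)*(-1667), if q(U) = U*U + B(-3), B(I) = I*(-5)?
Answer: -26672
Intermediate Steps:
B(I) = -5*I
q(U) = 15 + U**2 (q(U) = U*U - 5*(-3) = U**2 + 15 = 15 + U**2)
q(1)*(-1667) = (15 + 1**2)*(-1667) = (15 + 1)*(-1667) = 16*(-1667) = -26672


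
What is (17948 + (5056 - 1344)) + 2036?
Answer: 23696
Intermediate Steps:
(17948 + (5056 - 1344)) + 2036 = (17948 + 3712) + 2036 = 21660 + 2036 = 23696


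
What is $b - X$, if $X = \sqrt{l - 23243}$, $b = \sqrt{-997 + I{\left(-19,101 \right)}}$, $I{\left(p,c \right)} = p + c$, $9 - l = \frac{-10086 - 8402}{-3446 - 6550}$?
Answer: $i \left(\sqrt{915} - \frac{2 \sqrt{740346447}}{357}\right) \approx - 122.18 i$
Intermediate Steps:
$l = \frac{17869}{2499}$ ($l = 9 - \frac{-10086 - 8402}{-3446 - 6550} = 9 - - \frac{18488}{-9996} = 9 - \left(-18488\right) \left(- \frac{1}{9996}\right) = 9 - \frac{4622}{2499} = \frac{17869}{2499} \approx 7.1505$)
$I{\left(p,c \right)} = c + p$
$b = i \sqrt{915}$ ($b = \sqrt{-997 + \left(101 - 19\right)} = \sqrt{-997 + 82} = \sqrt{-915} = i \sqrt{915} \approx 30.249 i$)
$X = \frac{2 i \sqrt{740346447}}{357}$ ($X = \sqrt{\frac{17869}{2499} - 23243} = \sqrt{- \frac{58066388}{2499}} = \frac{2 i \sqrt{740346447}}{357} \approx 152.43 i$)
$b - X = i \sqrt{915} - \frac{2 i \sqrt{740346447}}{357}$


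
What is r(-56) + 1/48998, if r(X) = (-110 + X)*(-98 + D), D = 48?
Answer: 406683401/48998 ≈ 8300.0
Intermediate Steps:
r(X) = 5500 - 50*X (r(X) = (-110 + X)*(-98 + 48) = (-110 + X)*(-50) = 5500 - 50*X)
r(-56) + 1/48998 = (5500 - 50*(-56)) + 1/48998 = (5500 + 2800) + 1/48998 = 8300 + 1/48998 = 406683401/48998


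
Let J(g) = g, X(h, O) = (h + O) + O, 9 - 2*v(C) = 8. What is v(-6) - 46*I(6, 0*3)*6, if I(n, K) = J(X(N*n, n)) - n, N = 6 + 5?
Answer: -39743/2 ≈ -19872.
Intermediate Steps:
N = 11
v(C) = ½ (v(C) = 9/2 - ½*8 = 9/2 - 4 = ½)
X(h, O) = h + 2*O (X(h, O) = (O + h) + O = h + 2*O)
I(n, K) = 12*n (I(n, K) = (11*n + 2*n) - n = 13*n - n = 12*n)
v(-6) - 46*I(6, 0*3)*6 = ½ - 46*12*6*6 = ½ - 3312*6 = ½ - 46*432 = ½ - 19872 = -39743/2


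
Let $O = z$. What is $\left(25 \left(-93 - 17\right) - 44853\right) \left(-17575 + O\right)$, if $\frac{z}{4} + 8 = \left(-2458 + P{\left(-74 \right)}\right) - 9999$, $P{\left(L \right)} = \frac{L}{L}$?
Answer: $3209917893$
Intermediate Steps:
$P{\left(L \right)} = 1$
$z = -49856$ ($z = -32 + 4 \left(\left(-2458 + 1\right) - 9999\right) = -32 + 4 \left(-2457 - 9999\right) = -32 + 4 \left(-12456\right) = -32 - 49824 = -49856$)
$O = -49856$
$\left(25 \left(-93 - 17\right) - 44853\right) \left(-17575 + O\right) = \left(25 \left(-93 - 17\right) - 44853\right) \left(-17575 - 49856\right) = \left(25 \left(-110\right) - 44853\right) \left(-67431\right) = \left(-2750 - 44853\right) \left(-67431\right) = \left(-47603\right) \left(-67431\right) = 3209917893$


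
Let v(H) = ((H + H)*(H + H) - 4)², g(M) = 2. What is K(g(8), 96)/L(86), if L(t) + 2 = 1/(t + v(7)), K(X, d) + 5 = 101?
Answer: -1182400/24633 ≈ -48.001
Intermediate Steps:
v(H) = (-4 + 4*H²)² (v(H) = ((2*H)*(2*H) - 4)² = (4*H² - 4)² = (-4 + 4*H²)²)
K(X, d) = 96 (K(X, d) = -5 + 101 = 96)
L(t) = -2 + 1/(36864 + t) (L(t) = -2 + 1/(t + 16*(-1 + 7²)²) = -2 + 1/(t + 16*(-1 + 49)²) = -2 + 1/(t + 16*48²) = -2 + 1/(t + 16*2304) = -2 + 1/(t + 36864) = -2 + 1/(36864 + t))
K(g(8), 96)/L(86) = 96/(((-73727 - 2*86)/(36864 + 86))) = 96/(((-73727 - 172)/36950)) = 96/(((1/36950)*(-73899))) = 96/(-73899/36950) = 96*(-36950/73899) = -1182400/24633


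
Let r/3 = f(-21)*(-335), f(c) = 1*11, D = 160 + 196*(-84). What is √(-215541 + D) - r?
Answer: 11055 + I*√231845 ≈ 11055.0 + 481.5*I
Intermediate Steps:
D = -16304 (D = 160 - 16464 = -16304)
f(c) = 11
r = -11055 (r = 3*(11*(-335)) = 3*(-3685) = -11055)
√(-215541 + D) - r = √(-215541 - 16304) - 1*(-11055) = √(-231845) + 11055 = I*√231845 + 11055 = 11055 + I*√231845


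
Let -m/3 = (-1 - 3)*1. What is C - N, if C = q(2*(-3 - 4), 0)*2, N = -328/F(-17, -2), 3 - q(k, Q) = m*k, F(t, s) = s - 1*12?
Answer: 2230/7 ≈ 318.57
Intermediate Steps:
F(t, s) = -12 + s (F(t, s) = s - 12 = -12 + s)
m = 12 (m = -3*(-1 - 3) = -(-12) = -3*(-4) = 12)
q(k, Q) = 3 - 12*k
N = 164/7 (N = -328/(-12 - 2) = -328/(-14) = -328*(-1/14) = 164/7 ≈ 23.429)
C = 342 (C = (3 - 24*(-3 - 4))*2 = (3 - 24*(-7))*2 = (3 - 12*(-14))*2 = (3 + 168)*2 = 171*2 = 342)
C - N = 342 - 1*164/7 = 342 - 164/7 = 2230/7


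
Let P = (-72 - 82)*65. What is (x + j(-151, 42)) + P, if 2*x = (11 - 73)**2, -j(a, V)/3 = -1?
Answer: -8085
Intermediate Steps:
P = -10010 (P = -154*65 = -10010)
j(a, V) = 3 (j(a, V) = -3*(-1) = 3)
x = 1922 (x = (11 - 73)**2/2 = (1/2)*(-62)**2 = (1/2)*3844 = 1922)
(x + j(-151, 42)) + P = (1922 + 3) - 10010 = 1925 - 10010 = -8085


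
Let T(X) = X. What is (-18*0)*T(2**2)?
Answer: 0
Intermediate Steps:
(-18*0)*T(2**2) = -18*0*2**2 = 0*4 = 0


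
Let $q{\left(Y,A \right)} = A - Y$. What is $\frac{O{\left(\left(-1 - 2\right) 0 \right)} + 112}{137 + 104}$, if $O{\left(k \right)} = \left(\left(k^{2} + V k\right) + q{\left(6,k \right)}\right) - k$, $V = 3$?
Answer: $\frac{106}{241} \approx 0.43983$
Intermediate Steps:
$O{\left(k \right)} = -6 + k^{2} + 3 k$ ($O{\left(k \right)} = \left(\left(k^{2} + 3 k\right) + \left(k - 6\right)\right) - k = \left(\left(k^{2} + 3 k\right) + \left(-6 + k\right)\right) - k = \left(-6 + k^{2} + 4 k\right) - k = -6 + k^{2} + 3 k$)
$\frac{O{\left(\left(-1 - 2\right) 0 \right)} + 112}{137 + 104} = \frac{\left(-6 + \left(\left(-1 - 2\right) 0\right)^{2} + 3 \left(-1 - 2\right) 0\right) + 112}{137 + 104} = \frac{\left(-6 + \left(\left(-3\right) 0\right)^{2} + 3 \left(\left(-3\right) 0\right)\right) + 112}{241} = \left(\left(-6 + 0^{2} + 3 \cdot 0\right) + 112\right) \frac{1}{241} = \left(\left(-6 + 0 + 0\right) + 112\right) \frac{1}{241} = \left(-6 + 112\right) \frac{1}{241} = 106 \cdot \frac{1}{241} = \frac{106}{241}$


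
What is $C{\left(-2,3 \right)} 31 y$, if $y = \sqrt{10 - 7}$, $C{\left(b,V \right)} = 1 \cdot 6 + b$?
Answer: $124 \sqrt{3} \approx 214.77$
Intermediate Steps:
$C{\left(b,V \right)} = 6 + b$
$y = \sqrt{3} \approx 1.732$
$C{\left(-2,3 \right)} 31 y = \left(6 - 2\right) 31 \sqrt{3} = 4 \cdot 31 \sqrt{3} = 124 \sqrt{3}$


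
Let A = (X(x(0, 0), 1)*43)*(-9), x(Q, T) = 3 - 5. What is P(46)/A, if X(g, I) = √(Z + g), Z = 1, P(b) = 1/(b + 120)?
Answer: I/64242 ≈ 1.5566e-5*I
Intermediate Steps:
P(b) = 1/(120 + b)
x(Q, T) = -2
X(g, I) = √(1 + g)
A = -387*I (A = (√(1 - 2)*43)*(-9) = (√(-1)*43)*(-9) = (I*43)*(-9) = (43*I)*(-9) = -387*I ≈ -387.0*I)
P(46)/A = 1/((120 + 46)*((-387*I))) = (I/387)/166 = I/64242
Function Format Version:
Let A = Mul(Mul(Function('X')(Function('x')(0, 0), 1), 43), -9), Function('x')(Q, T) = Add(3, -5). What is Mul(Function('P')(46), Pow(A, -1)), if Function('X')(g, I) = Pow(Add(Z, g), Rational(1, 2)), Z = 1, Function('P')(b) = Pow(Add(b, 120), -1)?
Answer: Mul(Rational(1, 64242), I) ≈ Mul(1.5566e-5, I)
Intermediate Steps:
Function('P')(b) = Pow(Add(120, b), -1)
Function('x')(Q, T) = -2
Function('X')(g, I) = Pow(Add(1, g), Rational(1, 2))
A = Mul(-387, I) (A = Mul(Mul(Pow(Add(1, -2), Rational(1, 2)), 43), -9) = Mul(Mul(Pow(-1, Rational(1, 2)), 43), -9) = Mul(Mul(I, 43), -9) = Mul(Mul(43, I), -9) = Mul(-387, I) ≈ Mul(-387.00, I))
Mul(Function('P')(46), Pow(A, -1)) = Mul(Pow(Add(120, 46), -1), Pow(Mul(-387, I), -1)) = Mul(Pow(166, -1), Mul(Rational(1, 387), I)) = Mul(Rational(1, 166), Mul(Rational(1, 387), I)) = Mul(Rational(1, 64242), I)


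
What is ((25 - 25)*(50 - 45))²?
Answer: 0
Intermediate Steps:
((25 - 25)*(50 - 45))² = (0*5)² = 0² = 0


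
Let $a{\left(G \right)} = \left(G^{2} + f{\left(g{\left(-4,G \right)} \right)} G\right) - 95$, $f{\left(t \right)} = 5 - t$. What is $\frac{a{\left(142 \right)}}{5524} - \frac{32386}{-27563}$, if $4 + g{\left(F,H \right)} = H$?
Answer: $\frac{211507293}{152258012} \approx 1.3891$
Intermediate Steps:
$g{\left(F,H \right)} = -4 + H$
$a{\left(G \right)} = -95 + G^{2} + G \left(9 - G\right)$ ($a{\left(G \right)} = \left(G^{2} + \left(5 - \left(-4 + G\right)\right) G\right) - 95 = \left(G^{2} + \left(9 - G\right) G\right) - 95 = \left(G^{2} + G \left(9 - G\right)\right) - 95 = -95 + G^{2} + G \left(9 - G\right)$)
$\frac{a{\left(142 \right)}}{5524} - \frac{32386}{-27563} = \frac{-95 + 9 \cdot 142}{5524} - \frac{32386}{-27563} = \left(-95 + 1278\right) \frac{1}{5524} - - \frac{32386}{27563} = 1183 \cdot \frac{1}{5524} + \frac{32386}{27563} = \frac{1183}{5524} + \frac{32386}{27563} = \frac{211507293}{152258012}$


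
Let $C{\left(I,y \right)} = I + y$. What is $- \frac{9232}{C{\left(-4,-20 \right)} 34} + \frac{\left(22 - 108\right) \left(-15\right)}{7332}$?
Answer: $\frac{716059}{62322} \approx 11.49$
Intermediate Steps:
$- \frac{9232}{C{\left(-4,-20 \right)} 34} + \frac{\left(22 - 108\right) \left(-15\right)}{7332} = - \frac{9232}{\left(-4 - 20\right) 34} + \frac{\left(22 - 108\right) \left(-15\right)}{7332} = - \frac{9232}{\left(-24\right) 34} + \left(-86\right) \left(-15\right) \frac{1}{7332} = - \frac{9232}{-816} + 1290 \cdot \frac{1}{7332} = \left(-9232\right) \left(- \frac{1}{816}\right) + \frac{215}{1222} = \frac{577}{51} + \frac{215}{1222} = \frac{716059}{62322}$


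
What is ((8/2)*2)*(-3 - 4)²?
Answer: 392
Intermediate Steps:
((8/2)*2)*(-3 - 4)² = ((8*(½))*2)*(-7)² = (4*2)*49 = 8*49 = 392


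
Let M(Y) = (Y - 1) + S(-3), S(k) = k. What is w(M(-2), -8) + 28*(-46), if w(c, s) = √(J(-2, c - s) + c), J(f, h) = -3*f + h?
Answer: -1288 + √2 ≈ -1286.6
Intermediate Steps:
J(f, h) = h - 3*f
M(Y) = -4 + Y (M(Y) = (Y - 1) - 3 = (-1 + Y) - 3 = -4 + Y)
w(c, s) = √(6 - s + 2*c) (w(c, s) = √(((c - s) - 3*(-2)) + c) = √(((c - s) + 6) + c) = √((6 + c - s) + c) = √(6 - s + 2*c))
w(M(-2), -8) + 28*(-46) = √(6 - 1*(-8) + 2*(-4 - 2)) + 28*(-46) = √(6 + 8 + 2*(-6)) - 1288 = √(6 + 8 - 12) - 1288 = √2 - 1288 = -1288 + √2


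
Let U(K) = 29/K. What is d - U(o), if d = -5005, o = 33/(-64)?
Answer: -163309/33 ≈ -4948.8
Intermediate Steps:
o = -33/64 (o = 33*(-1/64) = -33/64 ≈ -0.51563)
d - U(o) = -5005 - 29/(-33/64) = -5005 - 29*(-64)/33 = -5005 - 1*(-1856/33) = -5005 + 1856/33 = -163309/33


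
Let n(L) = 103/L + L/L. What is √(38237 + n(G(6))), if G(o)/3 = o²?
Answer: √12389421/18 ≈ 195.55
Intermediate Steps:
G(o) = 3*o²
n(L) = 1 + 103/L (n(L) = 103/L + 1 = 1 + 103/L)
√(38237 + n(G(6))) = √(38237 + (103 + 3*6²)/((3*6²))) = √(38237 + (103 + 3*36)/((3*36))) = √(38237 + (103 + 108)/108) = √(38237 + (1/108)*211) = √(38237 + 211/108) = √(4129807/108) = √12389421/18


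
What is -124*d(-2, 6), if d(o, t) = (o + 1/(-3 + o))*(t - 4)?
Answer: 2728/5 ≈ 545.60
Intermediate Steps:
d(o, t) = (-4 + t)*(o + 1/(-3 + o)) (d(o, t) = (o + 1/(-3 + o))*(-4 + t) = (-4 + t)*(o + 1/(-3 + o)))
-124*d(-2, 6) = -124*(-4 + 6 - 4*(-2)² + 12*(-2) + 6*(-2)² - 3*(-2)*6)/(-3 - 2) = -124*(-4 + 6 - 4*4 - 24 + 6*4 + 36)/(-5) = -124*(-(-4 + 6 - 16 - 24 + 24 + 36)/5) = -124*(-⅕*22) = -124*(-22)/5 = -31*(-88/5) = 2728/5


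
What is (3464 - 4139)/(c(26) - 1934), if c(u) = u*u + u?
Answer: 675/1232 ≈ 0.54789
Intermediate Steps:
c(u) = u + u**2 (c(u) = u**2 + u = u + u**2)
(3464 - 4139)/(c(26) - 1934) = (3464 - 4139)/(26*(1 + 26) - 1934) = -675/(26*27 - 1934) = -675/(702 - 1934) = -675/(-1232) = -675*(-1/1232) = 675/1232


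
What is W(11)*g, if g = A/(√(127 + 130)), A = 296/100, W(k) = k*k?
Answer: 8954*√257/6425 ≈ 22.341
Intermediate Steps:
W(k) = k²
A = 74/25 (A = 296*(1/100) = 74/25 ≈ 2.9600)
g = 74*√257/6425 (g = 74/(25*(√(127 + 130))) = 74/(25*(√257)) = 74*(√257/257)/25 = 74*√257/6425 ≈ 0.18464)
W(11)*g = 11²*(74*√257/6425) = 121*(74*√257/6425) = 8954*√257/6425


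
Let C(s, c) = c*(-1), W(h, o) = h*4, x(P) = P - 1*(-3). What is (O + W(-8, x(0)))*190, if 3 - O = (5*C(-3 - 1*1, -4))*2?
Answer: -13110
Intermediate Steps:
x(P) = 3 + P (x(P) = P + 3 = 3 + P)
W(h, o) = 4*h
C(s, c) = -c
O = -37 (O = 3 - 5*(-1*(-4))*2 = 3 - 5*4*2 = 3 - 20*2 = 3 - 1*40 = 3 - 40 = -37)
(O + W(-8, x(0)))*190 = (-37 + 4*(-8))*190 = (-37 - 32)*190 = -69*190 = -13110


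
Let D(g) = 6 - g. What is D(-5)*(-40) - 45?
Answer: -485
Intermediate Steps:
D(-5)*(-40) - 45 = (6 - 1*(-5))*(-40) - 45 = (6 + 5)*(-40) - 45 = 11*(-40) - 45 = -440 - 45 = -485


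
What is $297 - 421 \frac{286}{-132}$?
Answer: $\frac{7255}{6} \approx 1209.2$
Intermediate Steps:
$297 - 421 \frac{286}{-132} = 297 - 421 \cdot 286 \left(- \frac{1}{132}\right) = 297 - - \frac{5473}{6} = 297 + \frac{5473}{6} = \frac{7255}{6}$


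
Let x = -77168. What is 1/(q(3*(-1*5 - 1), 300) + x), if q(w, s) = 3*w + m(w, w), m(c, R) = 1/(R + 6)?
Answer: -12/926665 ≈ -1.2950e-5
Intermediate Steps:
m(c, R) = 1/(6 + R)
q(w, s) = 1/(6 + w) + 3*w (q(w, s) = 3*w + 1/(6 + w) = 1/(6 + w) + 3*w)
1/(q(3*(-1*5 - 1), 300) + x) = 1/((1 + 3*(3*(-1*5 - 1))*(6 + 3*(-1*5 - 1)))/(6 + 3*(-1*5 - 1)) - 77168) = 1/((1 + 3*(3*(-5 - 1))*(6 + 3*(-5 - 1)))/(6 + 3*(-5 - 1)) - 77168) = 1/((1 + 3*(3*(-6))*(6 + 3*(-6)))/(6 + 3*(-6)) - 77168) = 1/((1 + 3*(-18)*(6 - 18))/(6 - 18) - 77168) = 1/((1 + 3*(-18)*(-12))/(-12) - 77168) = 1/(-(1 + 648)/12 - 77168) = 1/(-1/12*649 - 77168) = 1/(-649/12 - 77168) = 1/(-926665/12) = -12/926665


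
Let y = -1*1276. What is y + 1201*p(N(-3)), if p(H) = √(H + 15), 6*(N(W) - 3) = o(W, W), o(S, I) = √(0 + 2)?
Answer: -1276 + 1201*√(648 + 6*√2)/6 ≈ 3852.7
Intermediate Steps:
y = -1276
o(S, I) = √2
N(W) = 3 + √2/6
p(H) = √(15 + H)
y + 1201*p(N(-3)) = -1276 + 1201*√(15 + (3 + √2/6)) = -1276 + 1201*√(18 + √2/6)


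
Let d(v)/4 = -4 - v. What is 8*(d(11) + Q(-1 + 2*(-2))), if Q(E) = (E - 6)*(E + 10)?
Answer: -920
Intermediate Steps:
d(v) = -16 - 4*v (d(v) = 4*(-4 - v) = -16 - 4*v)
Q(E) = (-6 + E)*(10 + E)
8*(d(11) + Q(-1 + 2*(-2))) = 8*((-16 - 4*11) + (-60 + (-1 + 2*(-2))² + 4*(-1 + 2*(-2)))) = 8*((-16 - 44) + (-60 + (-1 - 4)² + 4*(-1 - 4))) = 8*(-60 + (-60 + (-5)² + 4*(-5))) = 8*(-60 + (-60 + 25 - 20)) = 8*(-60 - 55) = 8*(-115) = -920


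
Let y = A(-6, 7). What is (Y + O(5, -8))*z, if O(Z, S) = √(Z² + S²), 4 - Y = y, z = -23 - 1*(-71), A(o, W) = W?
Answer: -144 + 48*√89 ≈ 308.83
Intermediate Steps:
z = 48 (z = -23 + 71 = 48)
y = 7
Y = -3 (Y = 4 - 1*7 = 4 - 7 = -3)
O(Z, S) = √(S² + Z²)
(Y + O(5, -8))*z = (-3 + √((-8)² + 5²))*48 = (-3 + √(64 + 25))*48 = (-3 + √89)*48 = -144 + 48*√89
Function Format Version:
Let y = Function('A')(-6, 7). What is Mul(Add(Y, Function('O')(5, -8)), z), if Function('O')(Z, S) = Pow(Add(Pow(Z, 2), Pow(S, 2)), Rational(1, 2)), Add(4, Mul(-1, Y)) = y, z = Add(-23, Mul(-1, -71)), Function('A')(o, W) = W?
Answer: Add(-144, Mul(48, Pow(89, Rational(1, 2)))) ≈ 308.83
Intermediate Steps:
z = 48 (z = Add(-23, 71) = 48)
y = 7
Y = -3 (Y = Add(4, Mul(-1, 7)) = Add(4, -7) = -3)
Function('O')(Z, S) = Pow(Add(Pow(S, 2), Pow(Z, 2)), Rational(1, 2))
Mul(Add(Y, Function('O')(5, -8)), z) = Mul(Add(-3, Pow(Add(Pow(-8, 2), Pow(5, 2)), Rational(1, 2))), 48) = Mul(Add(-3, Pow(Add(64, 25), Rational(1, 2))), 48) = Mul(Add(-3, Pow(89, Rational(1, 2))), 48) = Add(-144, Mul(48, Pow(89, Rational(1, 2))))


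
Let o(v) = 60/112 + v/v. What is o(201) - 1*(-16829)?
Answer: 471255/28 ≈ 16831.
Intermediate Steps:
o(v) = 43/28 (o(v) = 60*(1/112) + 1 = 15/28 + 1 = 43/28)
o(201) - 1*(-16829) = 43/28 - 1*(-16829) = 43/28 + 16829 = 471255/28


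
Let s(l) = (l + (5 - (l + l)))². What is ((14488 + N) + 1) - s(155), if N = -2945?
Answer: -10956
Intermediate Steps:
s(l) = (5 - l)² (s(l) = (l + (5 - 2*l))² = (5 - l)²)
((14488 + N) + 1) - s(155) = ((14488 - 2945) + 1) - (-5 + 155)² = (11543 + 1) - 1*150² = 11544 - 1*22500 = 11544 - 22500 = -10956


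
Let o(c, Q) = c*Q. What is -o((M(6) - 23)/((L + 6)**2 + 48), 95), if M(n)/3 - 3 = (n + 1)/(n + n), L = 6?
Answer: 4655/768 ≈ 6.0612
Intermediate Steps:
M(n) = 9 + 3*(1 + n)/(2*n) (M(n) = 9 + 3*((n + 1)/(n + n)) = 9 + 3*((1 + n)/((2*n))) = 9 + 3*((1 + n)*(1/(2*n))) = 9 + 3*((1 + n)/(2*n)) = 9 + 3*(1 + n)/(2*n))
o(c, Q) = Q*c
-o((M(6) - 23)/((L + 6)**2 + 48), 95) = -95*((3/2)*(1 + 7*6)/6 - 23)/((6 + 6)**2 + 48) = -95*((3/2)*(1/6)*(1 + 42) - 23)/(12**2 + 48) = -95*((3/2)*(1/6)*43 - 23)/(144 + 48) = -95*(43/4 - 23)/192 = -95*(-49/4*1/192) = -95*(-49)/768 = -1*(-4655/768) = 4655/768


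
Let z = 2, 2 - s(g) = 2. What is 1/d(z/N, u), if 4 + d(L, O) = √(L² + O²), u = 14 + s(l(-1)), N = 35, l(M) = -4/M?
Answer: 1225/55126 + 35*√60026/110252 ≈ 0.099999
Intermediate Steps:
s(g) = 0 (s(g) = 2 - 1*2 = 2 - 2 = 0)
u = 14 (u = 14 + 0 = 14)
d(L, O) = -4 + √(L² + O²)
1/d(z/N, u) = 1/(-4 + √((2/35)² + 14²)) = 1/(-4 + √((2*(1/35))² + 196)) = 1/(-4 + √((2/35)² + 196)) = 1/(-4 + √(4/1225 + 196)) = 1/(-4 + √(240104/1225)) = 1/(-4 + 2*√60026/35)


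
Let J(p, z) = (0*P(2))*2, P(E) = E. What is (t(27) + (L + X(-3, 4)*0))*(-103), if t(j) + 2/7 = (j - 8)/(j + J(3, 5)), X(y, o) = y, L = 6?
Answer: -124939/189 ≈ -661.05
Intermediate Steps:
J(p, z) = 0 (J(p, z) = (0*2)*2 = 0*2 = 0)
t(j) = -2/7 + (-8 + j)/j (t(j) = -2/7 + (j - 8)/(j + 0) = -2/7 + (-8 + j)/j)
(t(27) + (L + X(-3, 4)*0))*(-103) = ((5/7 - 8/27) + (6 - 3*0))*(-103) = ((5/7 - 8*1/27) + (6 + 0))*(-103) = ((5/7 - 8/27) + 6)*(-103) = (79/189 + 6)*(-103) = (1213/189)*(-103) = -124939/189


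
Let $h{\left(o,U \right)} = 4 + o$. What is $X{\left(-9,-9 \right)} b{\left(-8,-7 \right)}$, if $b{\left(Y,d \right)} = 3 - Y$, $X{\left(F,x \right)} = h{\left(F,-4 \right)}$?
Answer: $-55$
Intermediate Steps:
$X{\left(F,x \right)} = 4 + F$
$X{\left(-9,-9 \right)} b{\left(-8,-7 \right)} = \left(4 - 9\right) \left(3 - -8\right) = - 5 \left(3 + 8\right) = \left(-5\right) 11 = -55$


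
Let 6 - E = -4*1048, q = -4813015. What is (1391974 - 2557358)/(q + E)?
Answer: 1165384/4808817 ≈ 0.24234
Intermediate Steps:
E = 4198 (E = 6 - (-4)*1048 = 6 - 1*(-4192) = 6 + 4192 = 4198)
(1391974 - 2557358)/(q + E) = (1391974 - 2557358)/(-4813015 + 4198) = -1165384/(-4808817) = -1165384*(-1/4808817) = 1165384/4808817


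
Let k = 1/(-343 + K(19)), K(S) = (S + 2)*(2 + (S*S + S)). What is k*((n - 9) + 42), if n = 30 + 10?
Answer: 73/7679 ≈ 0.0095064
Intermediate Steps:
n = 40
K(S) = (2 + S)*(2 + S + S**2) (K(S) = (2 + S)*(2 + (S**2 + S)) = (2 + S)*(2 + (S + S**2)) = (2 + S)*(2 + S + S**2))
k = 1/7679 (k = 1/(-343 + (4 + 19**3 + 3*19**2 + 4*19)) = 1/(-343 + (4 + 6859 + 3*361 + 76)) = 1/(-343 + (4 + 6859 + 1083 + 76)) = 1/(-343 + 8022) = 1/7679 ≈ 0.00013023)
k*((n - 9) + 42) = ((40 - 9) + 42)/7679 = (31 + 42)/7679 = (1/7679)*73 = 73/7679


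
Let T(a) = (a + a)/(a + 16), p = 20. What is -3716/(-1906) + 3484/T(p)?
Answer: 14950424/4765 ≈ 3137.6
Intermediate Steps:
T(a) = 2*a/(16 + a) (T(a) = (2*a)/(16 + a) = 2*a/(16 + a))
-3716/(-1906) + 3484/T(p) = -3716/(-1906) + 3484/((2*20/(16 + 20))) = -3716*(-1/1906) + 3484/((2*20/36)) = 1858/953 + 3484/((2*20*(1/36))) = 1858/953 + 3484/(10/9) = 1858/953 + 3484*(9/10) = 1858/953 + 15678/5 = 14950424/4765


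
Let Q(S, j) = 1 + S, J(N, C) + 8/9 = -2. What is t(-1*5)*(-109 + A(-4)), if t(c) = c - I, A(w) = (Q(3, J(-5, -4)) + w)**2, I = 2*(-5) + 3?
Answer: -218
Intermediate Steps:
J(N, C) = -26/9 (J(N, C) = -8/9 - 2 = -26/9)
I = -7 (I = -10 + 3 = -7)
A(w) = (4 + w)**2 (A(w) = ((1 + 3) + w)**2 = (4 + w)**2)
t(c) = 7 + c (t(c) = c - 1*(-7) = c + 7 = 7 + c)
t(-1*5)*(-109 + A(-4)) = (7 - 1*5)*(-109 + (4 - 4)**2) = (7 - 5)*(-109 + 0**2) = 2*(-109 + 0) = 2*(-109) = -218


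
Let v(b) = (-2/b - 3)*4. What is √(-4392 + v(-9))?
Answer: 2*I*√9907/3 ≈ 66.356*I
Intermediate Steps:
v(b) = -12 - 8/b (v(b) = (-3 - 2/b)*4 = -12 - 8/b)
√(-4392 + v(-9)) = √(-4392 + (-12 - 8/(-9))) = √(-4392 + (-12 - 8*(-⅑))) = √(-4392 + (-12 + 8/9)) = √(-4392 - 100/9) = √(-39628/9) = 2*I*√9907/3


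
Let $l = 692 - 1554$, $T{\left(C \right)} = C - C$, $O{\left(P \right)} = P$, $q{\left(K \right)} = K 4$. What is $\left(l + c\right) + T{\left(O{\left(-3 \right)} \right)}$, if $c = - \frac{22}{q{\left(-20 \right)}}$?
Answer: $- \frac{34469}{40} \approx -861.72$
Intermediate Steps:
$q{\left(K \right)} = 4 K$
$T{\left(C \right)} = 0$
$c = \frac{11}{40}$ ($c = - \frac{22}{4 \left(-20\right)} = - \frac{22}{-80} = \left(-22\right) \left(- \frac{1}{80}\right) = \frac{11}{40} \approx 0.275$)
$l = -862$ ($l = 692 - 1554 = -862$)
$\left(l + c\right) + T{\left(O{\left(-3 \right)} \right)} = \left(-862 + \frac{11}{40}\right) + 0 = - \frac{34469}{40} + 0 = - \frac{34469}{40}$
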